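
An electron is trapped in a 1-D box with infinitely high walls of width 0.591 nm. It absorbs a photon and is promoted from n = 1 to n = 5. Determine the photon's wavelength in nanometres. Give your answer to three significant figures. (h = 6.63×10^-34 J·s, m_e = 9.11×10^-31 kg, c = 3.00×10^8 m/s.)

E_1 = h²/(8m_eL²) = 1.727×10^-19 J, so ΔE = (5² − 1²)E_1 = 4.145×10^-18 J.
λ = hc/ΔE = (6.63×10^-34·3.00×10^8)/4.145×10^-18 = 4.80×10^-8 m = 48.0 nm.

λ = 48.0 nm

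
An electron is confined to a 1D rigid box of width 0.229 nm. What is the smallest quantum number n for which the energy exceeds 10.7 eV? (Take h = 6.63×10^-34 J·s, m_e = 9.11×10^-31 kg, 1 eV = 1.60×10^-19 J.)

n = 2

E_1 = h²/(8m_eL²) = 1.150×10^-18 J = 7.188 eV.
Need n² > 10.7/7.188 = 1.489, i.e. n > 1.220.
The smallest integer satisfying this is n = 2.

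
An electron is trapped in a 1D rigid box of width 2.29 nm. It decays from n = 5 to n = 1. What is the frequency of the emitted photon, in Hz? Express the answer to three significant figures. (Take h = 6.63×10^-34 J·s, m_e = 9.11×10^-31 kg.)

f = 4.16×10^14 Hz

E_1 = h²/(8m_eL²) = 1.150×10^-20 J and ΔE = (5² − 1²)E_1 = 2.760×10^-19 J.
f = ΔE/h = 2.760×10^-19/6.63×10^-34 = 4.16×10^14 Hz.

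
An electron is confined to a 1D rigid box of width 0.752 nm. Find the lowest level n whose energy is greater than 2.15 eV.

E_1 = h²/(8m_eL²) = 1.065×10^-19 J = 0.6648 eV.
Need n² > 2.15/0.6648 = 3.234, i.e. n > 1.798.
The smallest integer satisfying this is n = 2.

n = 2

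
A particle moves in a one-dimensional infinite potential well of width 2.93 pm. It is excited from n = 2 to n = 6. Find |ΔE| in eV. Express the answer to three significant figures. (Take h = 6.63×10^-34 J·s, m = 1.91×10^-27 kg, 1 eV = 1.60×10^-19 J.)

E_1 = h²/(8mL²) = 3.351×10^-18 J.
|ΔE| = |2² − 6²|·E_1 = 32·3.351×10^-18 J = 1.072×10^-16 J = 670 eV.

|ΔE| = 670 eV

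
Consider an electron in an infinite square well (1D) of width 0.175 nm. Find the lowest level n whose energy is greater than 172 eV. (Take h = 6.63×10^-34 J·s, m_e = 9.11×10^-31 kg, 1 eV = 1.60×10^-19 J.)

E_1 = h²/(8m_eL²) = 1.969×10^-18 J = 12.31 eV.
Need n² > 172/12.31 = 13.97, i.e. n > 3.738.
The smallest integer satisfying this is n = 4.

n = 4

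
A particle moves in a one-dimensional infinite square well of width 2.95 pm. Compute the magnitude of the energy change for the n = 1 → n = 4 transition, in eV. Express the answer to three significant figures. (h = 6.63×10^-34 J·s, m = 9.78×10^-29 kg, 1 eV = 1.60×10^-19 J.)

|ΔE| = 6.05×10^3 eV

E_1 = h²/(8mL²) = 6.456×10^-17 J.
|ΔE| = |1² − 4²|·E_1 = 15·6.456×10^-17 J = 9.684×10^-16 J = 6.05×10^3 eV.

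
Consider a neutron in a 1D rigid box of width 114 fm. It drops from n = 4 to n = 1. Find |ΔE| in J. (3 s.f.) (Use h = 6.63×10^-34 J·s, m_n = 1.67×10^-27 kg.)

|ΔE| = 3.80×10^-14 J

E_1 = h²/(8m_nL²) = 2.532×10^-15 J.
|ΔE| = |4² − 1²|·E_1 = 15·2.532×10^-15 J = 3.80×10^-14 J.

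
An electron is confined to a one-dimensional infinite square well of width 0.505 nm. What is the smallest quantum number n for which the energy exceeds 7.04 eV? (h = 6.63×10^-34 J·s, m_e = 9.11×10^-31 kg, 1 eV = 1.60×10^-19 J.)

n = 3

E_1 = h²/(8m_eL²) = 2.365×10^-19 J = 1.478 eV.
Need n² > 7.04/1.478 = 4.763, i.e. n > 2.182.
The smallest integer satisfying this is n = 3.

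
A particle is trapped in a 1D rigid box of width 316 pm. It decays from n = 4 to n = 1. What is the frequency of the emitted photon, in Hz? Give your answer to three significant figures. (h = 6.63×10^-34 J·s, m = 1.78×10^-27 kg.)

E_1 = h²/(8mL²) = 3.091×10^-22 J and ΔE = (4² − 1²)E_1 = 4.636×10^-21 J.
f = ΔE/h = 4.636×10^-21/6.63×10^-34 = 6.99×10^12 Hz.

f = 6.99×10^12 Hz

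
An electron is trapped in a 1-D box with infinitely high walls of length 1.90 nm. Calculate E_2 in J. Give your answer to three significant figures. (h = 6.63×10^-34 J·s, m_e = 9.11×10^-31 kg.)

E_2 = 6.68×10^-20 J

For an infinite well E_n = n²h²/(8m_eL²), so E_1 = h²/(8m_eL²) = (6.63×10^-34)²/(8·9.11×10^-31·(1.90×10^-9 m)²) = 1.671×10^-20 J.
Then E_2 = 2²·E_1 = 4·1.671×10^-20 J = 6.68×10^-20 J.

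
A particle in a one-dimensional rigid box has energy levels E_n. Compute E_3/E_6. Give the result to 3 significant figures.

E_n ∝ n², so E_3/E_6 = 3²/6² = 9/36 = 0.250.

0.250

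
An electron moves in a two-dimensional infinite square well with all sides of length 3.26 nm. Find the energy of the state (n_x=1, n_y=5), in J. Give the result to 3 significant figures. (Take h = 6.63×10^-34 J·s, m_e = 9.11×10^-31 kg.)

E = 1.48×10^-19 J

For a 2D rectangular well E = (h²/8m_e)·Σ n_i²/L_i² = (6.63×10^-34)²/(8·9.11×10^-31) · [1²/(3.26 nm)² + 5²/(3.26 nm)²].
Evaluating gives E = 1.48×10^-19 J.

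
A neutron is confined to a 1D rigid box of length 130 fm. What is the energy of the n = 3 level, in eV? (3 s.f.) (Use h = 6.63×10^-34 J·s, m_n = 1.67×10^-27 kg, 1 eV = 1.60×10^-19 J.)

E_3 = 1.10×10^5 eV

For an infinite well E_n = n²h²/(8m_nL²), so E_1 = h²/(8m_nL²) = (6.63×10^-34)²/(8·1.67×10^-27·(1.30×10^-13 m)²) = 1.947×10^-15 J.
Then E_3 = 3²·E_1 = 9·1.947×10^-15 J = 1.752×10^-14 J.
Converting, E_3 = 1.752×10^-14 J / (1.60×10^-19 J/eV) = 1.10×10^5 eV.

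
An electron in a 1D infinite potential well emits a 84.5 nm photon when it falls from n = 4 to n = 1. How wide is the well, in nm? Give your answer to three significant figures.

The photon carries ΔE = hc/λ = 6.626×10^-34·2.998×10^8/8.45×10^-8 m = 2.351×10^-18 J.
Since ΔE = (4² − 1²)E_1, E_1 = 1.567×10^-19 J, and L = h/√(8m_eE_1) = 6.20×10^-10 m = 0.620 nm.

L = 0.620 nm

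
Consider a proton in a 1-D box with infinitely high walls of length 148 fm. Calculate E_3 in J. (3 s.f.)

E_3 = 1.35×10^-14 J

For an infinite well E_n = n²h²/(8m_pL²), so E_1 = h²/(8m_pL²) = (6.626×10^-34)²/(8·1.673×10^-27·(1.48×10^-13 m)²) = 1.498×10^-15 J.
Then E_3 = 3²·E_1 = 9·1.498×10^-15 J = 1.35×10^-14 J.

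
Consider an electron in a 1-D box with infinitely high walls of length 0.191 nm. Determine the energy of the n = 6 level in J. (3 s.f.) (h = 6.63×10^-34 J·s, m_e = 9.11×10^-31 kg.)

E_6 = 5.95×10^-17 J

For an infinite well E_n = n²h²/(8m_eL²), so E_1 = h²/(8m_eL²) = (6.63×10^-34)²/(8·9.11×10^-31·(1.91×10^-10 m)²) = 1.653×10^-18 J.
Then E_6 = 6²·E_1 = 36·1.653×10^-18 J = 5.95×10^-17 J.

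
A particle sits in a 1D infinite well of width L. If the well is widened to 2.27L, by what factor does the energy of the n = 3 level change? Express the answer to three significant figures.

E_n ∝ 1/L², so the energy scales by 1/2.27² = 0.194.

0.194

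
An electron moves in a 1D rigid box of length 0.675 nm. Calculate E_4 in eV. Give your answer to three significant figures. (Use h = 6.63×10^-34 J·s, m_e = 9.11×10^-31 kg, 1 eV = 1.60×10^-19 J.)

E_4 = 13.2 eV

For an infinite well E_n = n²h²/(8m_eL²), so E_1 = h²/(8m_eL²) = (6.63×10^-34)²/(8·9.11×10^-31·(6.75×10^-10 m)²) = 1.324×10^-19 J.
Then E_4 = 4²·E_1 = 16·1.324×10^-19 J = 2.118×10^-18 J.
Converting, E_4 = 2.118×10^-18 J / (1.60×10^-19 J/eV) = 13.2 eV.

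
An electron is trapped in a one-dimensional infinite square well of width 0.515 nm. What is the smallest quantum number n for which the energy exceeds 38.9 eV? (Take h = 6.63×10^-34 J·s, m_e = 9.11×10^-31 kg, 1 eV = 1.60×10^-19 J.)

n = 6

E_1 = h²/(8m_eL²) = 2.274×10^-19 J = 1.421 eV.
Need n² > 38.9/1.421 = 27.38, i.e. n > 5.233.
The smallest integer satisfying this is n = 6.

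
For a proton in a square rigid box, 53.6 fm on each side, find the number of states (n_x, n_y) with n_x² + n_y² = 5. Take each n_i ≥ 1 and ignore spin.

degeneracy = 2

The level has n_x² + n_y² = 5. The ordered positive-integer solutions are (1, 2), (2, 1).
That gives 2 states.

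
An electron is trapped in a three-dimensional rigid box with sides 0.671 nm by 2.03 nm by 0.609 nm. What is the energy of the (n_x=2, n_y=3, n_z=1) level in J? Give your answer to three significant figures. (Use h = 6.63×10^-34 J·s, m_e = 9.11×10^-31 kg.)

For a 3D rectangular well E = (h²/8m_e)·Σ n_i²/L_i² = (6.63×10^-34)²/(8·9.11×10^-31) · [2²/(0.671 nm)² + 3²/(2.03 nm)² + 1²/(0.609 nm)²].
Evaluating gives E = 8.30×10^-19 J.

E = 8.30×10^-19 J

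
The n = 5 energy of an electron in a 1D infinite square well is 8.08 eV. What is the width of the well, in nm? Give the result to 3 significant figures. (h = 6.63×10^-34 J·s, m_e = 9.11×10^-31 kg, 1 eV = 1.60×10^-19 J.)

From E_n = n²h²/(8m_eL²), L = n·h/√(8m_eE_n).
E_5 = 8.08 eV = 1.293×10^-18 J, so L = 5·6.63×10^-34/√(8·9.11×10^-31·1.293×10^-18) = 1.08×10^-9 m = 1.08 nm.

L = 1.08 nm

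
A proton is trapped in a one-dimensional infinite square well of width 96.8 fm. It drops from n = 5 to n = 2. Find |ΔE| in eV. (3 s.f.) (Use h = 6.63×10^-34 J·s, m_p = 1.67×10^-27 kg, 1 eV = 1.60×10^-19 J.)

E_1 = h²/(8m_pL²) = 3.511×10^-15 J.
|ΔE| = |5² − 2²|·E_1 = 21·3.511×10^-15 J = 7.373×10^-14 J = 4.61×10^5 eV.

|ΔE| = 4.61×10^5 eV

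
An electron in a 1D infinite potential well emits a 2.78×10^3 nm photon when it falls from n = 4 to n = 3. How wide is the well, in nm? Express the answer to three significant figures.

The photon carries ΔE = hc/λ = 6.626×10^-34·2.998×10^8/2.78×10^-6 m = 7.146×10^-20 J.
Since ΔE = (4² − 3²)E_1, E_1 = 1.021×10^-20 J, and L = h/√(8m_eE_1) = 2.43×10^-9 m = 2.43 nm.

L = 2.43 nm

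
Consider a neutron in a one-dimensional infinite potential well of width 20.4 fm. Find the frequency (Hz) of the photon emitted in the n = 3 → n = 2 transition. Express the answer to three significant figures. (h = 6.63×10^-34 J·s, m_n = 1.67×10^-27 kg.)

f = 5.96×10^20 Hz

E_1 = h²/(8m_nL²) = 7.906×10^-14 J and ΔE = (3² − 2²)E_1 = 3.953×10^-13 J.
f = ΔE/h = 3.953×10^-13/6.63×10^-34 = 5.96×10^20 Hz.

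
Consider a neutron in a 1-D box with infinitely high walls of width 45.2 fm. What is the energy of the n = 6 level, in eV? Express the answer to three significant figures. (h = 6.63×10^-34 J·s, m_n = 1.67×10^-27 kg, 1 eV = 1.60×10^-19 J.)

E_6 = 3.62×10^6 eV

For an infinite well E_n = n²h²/(8m_nL²), so E_1 = h²/(8m_nL²) = (6.63×10^-34)²/(8·1.67×10^-27·(4.52×10^-14 m)²) = 1.610×10^-14 J.
Then E_6 = 6²·E_1 = 36·1.610×10^-14 J = 5.796×10^-13 J.
Converting, E_6 = 5.796×10^-13 J / (1.60×10^-19 J/eV) = 3.62×10^6 eV.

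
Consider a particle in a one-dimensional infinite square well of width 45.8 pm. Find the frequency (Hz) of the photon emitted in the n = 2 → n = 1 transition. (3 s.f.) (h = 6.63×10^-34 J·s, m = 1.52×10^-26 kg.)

E_1 = h²/(8mL²) = 1.723×10^-21 J and ΔE = (2² − 1²)E_1 = 5.169×10^-21 J.
f = ΔE/h = 5.169×10^-21/6.63×10^-34 = 7.80×10^12 Hz.

f = 7.80×10^12 Hz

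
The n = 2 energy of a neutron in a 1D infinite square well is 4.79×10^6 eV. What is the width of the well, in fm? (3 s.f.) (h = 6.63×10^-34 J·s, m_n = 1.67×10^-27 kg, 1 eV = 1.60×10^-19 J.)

From E_n = n²h²/(8m_nL²), L = n·h/√(8m_nE_n).
E_2 = 4.79×10^6 eV = 7.664×10^-13 J, so L = 2·6.63×10^-34/√(8·1.67×10^-27·7.664×10^-13) = 1.31×10^-14 m = 13.1 fm.

L = 13.1 fm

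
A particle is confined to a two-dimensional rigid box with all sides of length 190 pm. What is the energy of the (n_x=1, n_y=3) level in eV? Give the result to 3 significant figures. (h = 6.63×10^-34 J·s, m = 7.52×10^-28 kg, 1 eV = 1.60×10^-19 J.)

E = 0.127 eV

For a 2D rectangular well E = (h²/8m)·Σ n_i²/L_i² = (6.63×10^-34)²/(8·7.52×10^-28) · [1²/(190 pm)² + 3²/(190 pm)²].
Evaluating gives E = 2.024×10^-20 J = 0.127 eV.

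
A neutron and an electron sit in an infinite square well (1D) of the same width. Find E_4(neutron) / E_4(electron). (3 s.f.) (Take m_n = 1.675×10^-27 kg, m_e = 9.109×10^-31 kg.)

5.44×10^-4

E_n ∝ 1/m at fixed n and L, so the ratio is m_e/m_n = 9.109×10^-31/1.675×10^-27 = 5.44×10^-4.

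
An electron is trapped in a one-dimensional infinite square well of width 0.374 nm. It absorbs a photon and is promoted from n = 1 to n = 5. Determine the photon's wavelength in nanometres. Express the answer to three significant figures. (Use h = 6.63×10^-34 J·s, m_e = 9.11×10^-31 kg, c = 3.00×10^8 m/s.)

E_1 = h²/(8m_eL²) = 4.312×10^-19 J, so ΔE = (5² − 1²)E_1 = 1.035×10^-17 J.
λ = hc/ΔE = (6.63×10^-34·3.00×10^8)/1.035×10^-17 = 1.92×10^-8 m = 19.2 nm.

λ = 19.2 nm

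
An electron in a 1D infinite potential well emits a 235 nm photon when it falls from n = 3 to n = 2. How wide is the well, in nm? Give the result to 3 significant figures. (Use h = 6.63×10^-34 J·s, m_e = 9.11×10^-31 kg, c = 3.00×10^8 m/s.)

L = 0.597 nm

The photon carries ΔE = hc/λ = 6.63×10^-34·3.00×10^8/2.35×10^-7 m = 8.464×10^-19 J.
Since ΔE = (3² − 2²)E_1, E_1 = 1.693×10^-19 J, and L = h/√(8m_eE_1) = 5.97×10^-10 m = 0.597 nm.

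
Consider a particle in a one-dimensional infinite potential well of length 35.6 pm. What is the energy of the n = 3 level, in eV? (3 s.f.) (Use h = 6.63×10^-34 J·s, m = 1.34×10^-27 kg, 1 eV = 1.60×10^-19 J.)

E_3 = 1.82 eV

For an infinite well E_n = n²h²/(8mL²), so E_1 = h²/(8mL²) = (6.63×10^-34)²/(8·1.34×10^-27·(3.56×10^-11 m)²) = 3.235×10^-20 J.
Then E_3 = 3²·E_1 = 9·3.235×10^-20 J = 2.912×10^-19 J.
Converting, E_3 = 2.912×10^-19 J / (1.60×10^-19 J/eV) = 1.82 eV.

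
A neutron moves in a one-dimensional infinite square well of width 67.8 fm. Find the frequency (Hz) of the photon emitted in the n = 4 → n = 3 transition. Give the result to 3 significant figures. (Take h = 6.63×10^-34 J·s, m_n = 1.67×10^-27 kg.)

E_1 = h²/(8m_nL²) = 7.157×10^-15 J and ΔE = (4² − 3²)E_1 = 5.010×10^-14 J.
f = ΔE/h = 5.010×10^-14/6.63×10^-34 = 7.56×10^19 Hz.

f = 7.56×10^19 Hz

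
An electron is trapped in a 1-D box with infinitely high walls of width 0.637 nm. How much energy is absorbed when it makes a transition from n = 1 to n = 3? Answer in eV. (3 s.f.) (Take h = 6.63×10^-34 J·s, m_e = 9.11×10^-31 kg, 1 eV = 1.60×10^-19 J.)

E_1 = h²/(8m_eL²) = 1.486×10^-19 J.
|ΔE| = |1² − 3²|·E_1 = 8·1.486×10^-19 J = 1.189×10^-18 J = 7.43 eV.

|ΔE| = 7.43 eV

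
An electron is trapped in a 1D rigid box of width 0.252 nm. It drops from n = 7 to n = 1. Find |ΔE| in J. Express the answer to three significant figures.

E_1 = h²/(8m_eL²) = 9.487×10^-19 J.
|ΔE| = |7² − 1²|·E_1 = 48·9.487×10^-19 J = 4.55×10^-17 J.

|ΔE| = 4.55×10^-17 J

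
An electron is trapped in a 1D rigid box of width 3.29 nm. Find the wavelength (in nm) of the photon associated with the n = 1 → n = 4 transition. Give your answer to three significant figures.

E_1 = h²/(8m_eL²) = 5.566×10^-21 J, so ΔE = (4² − 1²)E_1 = 8.349×10^-20 J.
λ = hc/ΔE = (6.626×10^-34·2.998×10^8)/8.349×10^-20 = 2.38×10^-6 m = 2.38×10^3 nm.

λ = 2.38×10^3 nm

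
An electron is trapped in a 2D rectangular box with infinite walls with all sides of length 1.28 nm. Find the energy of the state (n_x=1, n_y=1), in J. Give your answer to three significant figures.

For a 2D rectangular well E = (h²/8m_e)·Σ n_i²/L_i² = (6.626×10^-34)²/(8·9.109×10^-31) · [1²/(1.28 nm)² + 1²/(1.28 nm)²].
Evaluating gives E = 7.35×10^-20 J.

E = 7.35×10^-20 J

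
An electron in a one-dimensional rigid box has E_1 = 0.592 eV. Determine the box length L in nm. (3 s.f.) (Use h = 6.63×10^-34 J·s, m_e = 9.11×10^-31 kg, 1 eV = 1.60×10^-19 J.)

L = 0.798 nm

From E_n = n²h²/(8m_eL²), L = n·h/√(8m_eE_n).
E_1 = 0.592 eV = 9.472×10^-20 J, so L = 1·6.63×10^-34/√(8·9.11×10^-31·9.472×10^-20) = 7.98×10^-10 m = 0.798 nm.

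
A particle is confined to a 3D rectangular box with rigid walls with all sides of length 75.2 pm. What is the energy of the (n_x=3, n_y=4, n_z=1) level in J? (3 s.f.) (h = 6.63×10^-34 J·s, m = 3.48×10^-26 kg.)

For a 3D rectangular well E = (h²/8m)·Σ n_i²/L_i² = (6.63×10^-34)²/(8·3.48×10^-26) · [3²/(75.2 pm)² + 4²/(75.2 pm)² + 1²/(75.2 pm)²].
Evaluating gives E = 7.26×10^-21 J.

E = 7.26×10^-21 J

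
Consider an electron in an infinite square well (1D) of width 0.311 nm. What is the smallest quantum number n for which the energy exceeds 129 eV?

E_1 = h²/(8m_eL²) = 6.229×10^-19 J = 3.888 eV.
Need n² > 129/3.888 = 33.18, i.e. n > 5.760.
The smallest integer satisfying this is n = 6.

n = 6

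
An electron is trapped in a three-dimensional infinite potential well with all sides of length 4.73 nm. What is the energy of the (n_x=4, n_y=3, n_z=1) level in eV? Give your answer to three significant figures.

For a 3D rectangular well E = (h²/8m_e)·Σ n_i²/L_i² = (6.626×10^-34)²/(8·9.109×10^-31) · [4²/(4.73 nm)² + 3²/(4.73 nm)² + 1²/(4.73 nm)²].
Evaluating gives E = 7.002×10^-20 J = 0.437 eV.

E = 0.437 eV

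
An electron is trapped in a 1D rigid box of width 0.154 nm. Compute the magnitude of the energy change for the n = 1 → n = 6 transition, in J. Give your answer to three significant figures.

|ΔE| = 8.89×10^-17 J

E_1 = h²/(8m_eL²) = 2.540×10^-18 J.
|ΔE| = |1² − 6²|·E_1 = 35·2.540×10^-18 J = 8.89×10^-17 J.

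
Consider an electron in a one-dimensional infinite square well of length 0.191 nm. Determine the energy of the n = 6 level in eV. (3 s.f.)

E_6 = 371 eV

For an infinite well E_n = n²h²/(8m_eL²), so E_1 = h²/(8m_eL²) = (6.626×10^-34)²/(8·9.109×10^-31·(1.91×10^-10 m)²) = 1.651×10^-18 J.
Then E_6 = 6²·E_1 = 36·1.651×10^-18 J = 5.944×10^-17 J.
Converting, E_6 = 5.944×10^-17 J / (1.602×10^-19 J/eV) = 371 eV.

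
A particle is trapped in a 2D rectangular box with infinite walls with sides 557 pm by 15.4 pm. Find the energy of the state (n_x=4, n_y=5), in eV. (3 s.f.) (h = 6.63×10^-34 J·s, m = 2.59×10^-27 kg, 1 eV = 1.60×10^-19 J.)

E = 14.0 eV

For a 2D rectangular well E = (h²/8m)·Σ n_i²/L_i² = (6.63×10^-34)²/(8·2.59×10^-27) · [4²/(557 pm)² + 5²/(15.4 pm)²].
Evaluating gives E = 2.237×10^-18 J = 14.0 eV.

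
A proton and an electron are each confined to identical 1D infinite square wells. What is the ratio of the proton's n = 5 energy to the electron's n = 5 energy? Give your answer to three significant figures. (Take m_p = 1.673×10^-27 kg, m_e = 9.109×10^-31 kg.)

E_n ∝ 1/m at fixed n and L, so the ratio is m_e/m_p = 9.109×10^-31/1.673×10^-27 = 5.44×10^-4.

5.44×10^-4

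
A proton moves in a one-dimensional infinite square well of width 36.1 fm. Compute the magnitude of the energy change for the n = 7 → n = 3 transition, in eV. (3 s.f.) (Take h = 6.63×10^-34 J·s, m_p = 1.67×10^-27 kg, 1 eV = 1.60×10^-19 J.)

|ΔE| = 6.31×10^6 eV

E_1 = h²/(8m_pL²) = 2.525×10^-14 J.
|ΔE| = |7² − 3²|·E_1 = 40·2.525×10^-14 J = 1.010×10^-12 J = 6.31×10^6 eV.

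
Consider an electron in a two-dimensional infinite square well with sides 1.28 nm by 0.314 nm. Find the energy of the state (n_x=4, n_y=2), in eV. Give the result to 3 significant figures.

E = 18.9 eV

For a 2D rectangular well E = (h²/8m_e)·Σ n_i²/L_i² = (6.626×10^-34)²/(8·9.109×10^-31) · [4²/(1.28 nm)² + 2²/(0.314 nm)²].
Evaluating gives E = 3.033×10^-18 J = 18.9 eV.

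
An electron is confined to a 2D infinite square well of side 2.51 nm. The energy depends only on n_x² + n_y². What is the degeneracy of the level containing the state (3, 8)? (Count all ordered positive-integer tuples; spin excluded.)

The level has n_x² + n_y² = 73. The ordered positive-integer solutions are (3, 8), (8, 3).
That gives 2 states.

degeneracy = 2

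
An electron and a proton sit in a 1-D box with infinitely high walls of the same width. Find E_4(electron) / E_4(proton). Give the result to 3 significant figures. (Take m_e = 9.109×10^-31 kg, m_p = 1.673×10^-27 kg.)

E_n ∝ 1/m at fixed n and L, so the ratio is m_p/m_e = 1.673×10^-27/9.109×10^-31 = 1.84×10^3.

1.84×10^3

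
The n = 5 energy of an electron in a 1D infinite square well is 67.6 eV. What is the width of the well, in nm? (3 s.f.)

L = 0.373 nm

From E_n = n²h²/(8m_eL²), L = n·h/√(8m_eE_n).
E_5 = 67.6 eV = 1.083×10^-17 J, so L = 5·6.626×10^-34/√(8·9.109×10^-31·1.083×10^-17) = 3.73×10^-10 m = 0.373 nm.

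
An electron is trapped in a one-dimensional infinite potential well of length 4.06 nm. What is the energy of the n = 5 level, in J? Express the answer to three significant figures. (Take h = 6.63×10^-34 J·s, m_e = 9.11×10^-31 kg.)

For an infinite well E_n = n²h²/(8m_eL²), so E_1 = h²/(8m_eL²) = (6.63×10^-34)²/(8·9.11×10^-31·(4.06×10^-9 m)²) = 3.659×10^-21 J.
Then E_5 = 5²·E_1 = 25·3.659×10^-21 J = 9.15×10^-20 J.

E_5 = 9.15×10^-20 J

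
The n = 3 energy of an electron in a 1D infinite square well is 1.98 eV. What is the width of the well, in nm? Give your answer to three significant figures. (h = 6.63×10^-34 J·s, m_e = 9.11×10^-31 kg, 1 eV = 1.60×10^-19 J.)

L = 1.31 nm

From E_n = n²h²/(8m_eL²), L = n·h/√(8m_eE_n).
E_3 = 1.98 eV = 3.168×10^-19 J, so L = 3·6.63×10^-34/√(8·9.11×10^-31·3.168×10^-19) = 1.31×10^-9 m = 1.31 nm.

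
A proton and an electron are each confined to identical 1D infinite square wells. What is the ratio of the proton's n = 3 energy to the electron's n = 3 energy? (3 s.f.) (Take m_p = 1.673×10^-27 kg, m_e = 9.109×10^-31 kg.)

5.44×10^-4

E_n ∝ 1/m at fixed n and L, so the ratio is m_e/m_p = 9.109×10^-31/1.673×10^-27 = 5.44×10^-4.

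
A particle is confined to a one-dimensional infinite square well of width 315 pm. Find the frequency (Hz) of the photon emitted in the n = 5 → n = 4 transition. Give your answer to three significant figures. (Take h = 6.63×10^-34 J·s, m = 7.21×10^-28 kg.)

f = 1.04×10^13 Hz

E_1 = h²/(8mL²) = 7.680×10^-22 J and ΔE = (5² − 4²)E_1 = 6.912×10^-21 J.
f = ΔE/h = 6.912×10^-21/6.63×10^-34 = 1.04×10^13 Hz.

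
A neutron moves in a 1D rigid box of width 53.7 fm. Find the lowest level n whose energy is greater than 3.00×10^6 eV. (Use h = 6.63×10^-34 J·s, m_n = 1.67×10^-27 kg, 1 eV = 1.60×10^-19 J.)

n = 7

E_1 = h²/(8m_nL²) = 1.141×10^-14 J = 7.131×10^4 eV.
Need n² > 3.00×10^6/7.131×10^4 = 42.07, i.e. n > 6.486.
The smallest integer satisfying this is n = 7.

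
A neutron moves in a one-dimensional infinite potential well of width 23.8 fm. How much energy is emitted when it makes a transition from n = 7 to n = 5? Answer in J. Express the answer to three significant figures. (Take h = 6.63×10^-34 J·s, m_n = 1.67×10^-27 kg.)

|ΔE| = 1.39×10^-12 J

E_1 = h²/(8m_nL²) = 5.809×10^-14 J.
|ΔE| = |7² − 5²|·E_1 = 24·5.809×10^-14 J = 1.39×10^-12 J.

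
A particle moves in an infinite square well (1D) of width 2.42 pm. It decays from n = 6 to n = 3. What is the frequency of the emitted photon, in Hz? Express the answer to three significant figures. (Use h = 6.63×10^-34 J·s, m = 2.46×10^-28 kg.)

E_1 = h²/(8mL²) = 3.814×10^-17 J and ΔE = (6² − 3²)E_1 = 1.030×10^-15 J.
f = ΔE/h = 1.030×10^-15/6.63×10^-34 = 1.55×10^18 Hz.

f = 1.55×10^18 Hz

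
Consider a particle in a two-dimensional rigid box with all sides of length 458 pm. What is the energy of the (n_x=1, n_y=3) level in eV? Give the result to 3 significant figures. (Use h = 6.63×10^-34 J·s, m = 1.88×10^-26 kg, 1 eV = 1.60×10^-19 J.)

E = 8.71×10^-4 eV

For a 2D rectangular well E = (h²/8m)·Σ n_i²/L_i² = (6.63×10^-34)²/(8·1.88×10^-26) · [1²/(458 pm)² + 3²/(458 pm)²].
Evaluating gives E = 1.393×10^-22 J = 8.71×10^-4 eV.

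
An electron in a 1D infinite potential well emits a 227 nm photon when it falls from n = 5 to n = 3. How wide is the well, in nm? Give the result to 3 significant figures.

The photon carries ΔE = hc/λ = 6.626×10^-34·2.998×10^8/2.27×10^-7 m = 8.751×10^-19 J.
Since ΔE = (5² − 3²)E_1, E_1 = 5.469×10^-20 J, and L = h/√(8m_eE_1) = 1.05×10^-9 m = 1.05 nm.

L = 1.05 nm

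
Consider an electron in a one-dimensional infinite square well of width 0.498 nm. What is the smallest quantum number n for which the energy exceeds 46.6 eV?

E_1 = h²/(8m_eL²) = 2.429×10^-19 J = 1.516 eV.
Need n² > 46.6/1.516 = 30.74, i.e. n > 5.544.
The smallest integer satisfying this is n = 6.

n = 6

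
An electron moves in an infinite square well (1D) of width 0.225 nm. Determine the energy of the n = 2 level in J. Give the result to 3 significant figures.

E_2 = 4.76×10^-18 J

For an infinite well E_n = n²h²/(8m_eL²), so E_1 = h²/(8m_eL²) = (6.626×10^-34)²/(8·9.109×10^-31·(2.25×10^-10 m)²) = 1.190×10^-18 J.
Then E_2 = 2²·E_1 = 4·1.190×10^-18 J = 4.76×10^-18 J.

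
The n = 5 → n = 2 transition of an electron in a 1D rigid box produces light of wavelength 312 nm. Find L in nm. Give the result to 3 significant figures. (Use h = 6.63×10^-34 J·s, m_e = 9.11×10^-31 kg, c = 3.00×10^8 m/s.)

L = 1.41 nm

The photon carries ΔE = hc/λ = 6.63×10^-34·3.00×10^8/3.12×10^-7 m = 6.375×10^-19 J.
Since ΔE = (5² − 2²)E_1, E_1 = 3.036×10^-20 J, and L = h/√(8m_eE_1) = 1.41×10^-9 m = 1.41 nm.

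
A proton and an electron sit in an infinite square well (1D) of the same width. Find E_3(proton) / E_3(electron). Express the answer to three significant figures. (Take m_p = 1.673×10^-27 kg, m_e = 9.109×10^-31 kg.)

5.44×10^-4

E_n ∝ 1/m at fixed n and L, so the ratio is m_e/m_p = 9.109×10^-31/1.673×10^-27 = 5.44×10^-4.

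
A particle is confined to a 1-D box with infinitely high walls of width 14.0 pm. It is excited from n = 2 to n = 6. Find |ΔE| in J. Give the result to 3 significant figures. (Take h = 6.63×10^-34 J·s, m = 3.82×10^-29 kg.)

E_1 = h²/(8mL²) = 7.339×10^-18 J.
|ΔE| = |2² − 6²|·E_1 = 32·7.339×10^-18 J = 2.35×10^-16 J.

|ΔE| = 2.35×10^-16 J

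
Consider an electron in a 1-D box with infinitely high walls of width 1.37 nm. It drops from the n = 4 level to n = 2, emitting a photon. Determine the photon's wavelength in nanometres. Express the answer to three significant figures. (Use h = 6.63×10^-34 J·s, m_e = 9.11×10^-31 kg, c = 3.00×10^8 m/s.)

E_1 = h²/(8m_eL²) = 3.213×10^-20 J, so ΔE = (4² − 2²)E_1 = 3.856×10^-19 J.
λ = hc/ΔE = (6.63×10^-34·3.00×10^8)/3.856×10^-19 = 5.16×10^-7 m = 516 nm.

λ = 516 nm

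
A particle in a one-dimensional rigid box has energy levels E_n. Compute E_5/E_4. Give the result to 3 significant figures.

1.56

E_n ∝ n², so E_5/E_4 = 5²/4² = 25/16 = 1.56.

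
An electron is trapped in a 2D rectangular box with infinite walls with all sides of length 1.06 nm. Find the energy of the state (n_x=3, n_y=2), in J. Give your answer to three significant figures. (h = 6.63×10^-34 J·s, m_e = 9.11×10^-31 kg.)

For a 2D rectangular well E = (h²/8m_e)·Σ n_i²/L_i² = (6.63×10^-34)²/(8·9.11×10^-31) · [3²/(1.06 nm)² + 2²/(1.06 nm)²].
Evaluating gives E = 6.98×10^-19 J.

E = 6.98×10^-19 J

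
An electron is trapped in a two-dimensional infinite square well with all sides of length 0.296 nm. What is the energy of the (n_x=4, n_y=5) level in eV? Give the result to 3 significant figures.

For a 2D rectangular well E = (h²/8m_e)·Σ n_i²/L_i² = (6.626×10^-34)²/(8·9.109×10^-31) · [4²/(0.296 nm)² + 5²/(0.296 nm)²].
Evaluating gives E = 2.819×10^-17 J = 176 eV.

E = 176 eV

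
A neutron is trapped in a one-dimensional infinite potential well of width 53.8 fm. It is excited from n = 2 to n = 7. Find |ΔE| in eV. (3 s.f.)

|ΔE| = 3.18×10^6 eV

E_1 = h²/(8m_nL²) = 1.132×10^-14 J.
|ΔE| = |2² − 7²|·E_1 = 45·1.132×10^-14 J = 5.094×10^-13 J = 3.18×10^6 eV.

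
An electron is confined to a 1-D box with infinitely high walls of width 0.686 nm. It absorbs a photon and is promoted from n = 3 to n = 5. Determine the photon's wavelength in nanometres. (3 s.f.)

λ = 97.0 nm

E_1 = h²/(8m_eL²) = 1.280×10^-19 J, so ΔE = (5² − 3²)E_1 = 2.048×10^-18 J.
λ = hc/ΔE = (6.626×10^-34·2.998×10^8)/2.048×10^-18 = 9.70×10^-8 m = 97.0 nm.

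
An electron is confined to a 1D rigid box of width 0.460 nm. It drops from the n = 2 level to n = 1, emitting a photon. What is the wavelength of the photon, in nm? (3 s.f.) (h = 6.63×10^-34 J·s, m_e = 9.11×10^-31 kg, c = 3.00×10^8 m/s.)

λ = 233 nm

E_1 = h²/(8m_eL²) = 2.850×10^-19 J, so ΔE = (2² − 1²)E_1 = 8.550×10^-19 J.
λ = hc/ΔE = (6.63×10^-34·3.00×10^8)/8.550×10^-19 = 2.33×10^-7 m = 233 nm.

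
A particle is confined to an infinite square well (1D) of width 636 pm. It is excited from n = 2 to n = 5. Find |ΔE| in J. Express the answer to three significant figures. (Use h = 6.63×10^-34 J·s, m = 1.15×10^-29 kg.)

E_1 = h²/(8mL²) = 1.181×10^-20 J.
|ΔE| = |2² − 5²|·E_1 = 21·1.181×10^-20 J = 2.48×10^-19 J.

|ΔE| = 2.48×10^-19 J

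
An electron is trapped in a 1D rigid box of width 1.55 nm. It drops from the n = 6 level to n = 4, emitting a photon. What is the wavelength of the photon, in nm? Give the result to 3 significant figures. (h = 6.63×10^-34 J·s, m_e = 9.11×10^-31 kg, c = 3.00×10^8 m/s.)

λ = 396 nm

E_1 = h²/(8m_eL²) = 2.510×10^-20 J, so ΔE = (6² − 4²)E_1 = 5.020×10^-19 J.
λ = hc/ΔE = (6.63×10^-34·3.00×10^8)/5.020×10^-19 = 3.96×10^-7 m = 396 nm.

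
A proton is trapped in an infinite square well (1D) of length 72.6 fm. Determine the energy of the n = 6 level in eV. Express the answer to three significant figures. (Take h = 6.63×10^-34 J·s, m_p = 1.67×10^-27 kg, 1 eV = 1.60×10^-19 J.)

E_6 = 1.40×10^6 eV

For an infinite well E_n = n²h²/(8m_pL²), so E_1 = h²/(8m_pL²) = (6.63×10^-34)²/(8·1.67×10^-27·(7.26×10^-14 m)²) = 6.242×10^-15 J.
Then E_6 = 6²·E_1 = 36·6.242×10^-15 J = 2.247×10^-13 J.
Converting, E_6 = 2.247×10^-13 J / (1.60×10^-19 J/eV) = 1.40×10^6 eV.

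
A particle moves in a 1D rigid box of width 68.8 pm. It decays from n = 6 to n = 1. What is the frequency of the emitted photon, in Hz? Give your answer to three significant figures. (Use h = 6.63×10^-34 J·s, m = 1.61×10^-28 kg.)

f = 3.81×10^15 Hz

E_1 = h²/(8mL²) = 7.210×10^-20 J and ΔE = (6² − 1²)E_1 = 2.524×10^-18 J.
f = ΔE/h = 2.524×10^-18/6.63×10^-34 = 3.81×10^15 Hz.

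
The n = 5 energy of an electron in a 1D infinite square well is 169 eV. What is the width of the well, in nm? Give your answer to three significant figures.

From E_n = n²h²/(8m_eL²), L = n·h/√(8m_eE_n).
E_5 = 169 eV = 2.707×10^-17 J, so L = 5·6.626×10^-34/√(8·9.109×10^-31·2.707×10^-17) = 2.36×10^-10 m = 0.236 nm.

L = 0.236 nm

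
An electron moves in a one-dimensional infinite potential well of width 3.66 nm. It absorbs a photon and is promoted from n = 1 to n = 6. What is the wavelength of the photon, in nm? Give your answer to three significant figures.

E_1 = h²/(8m_eL²) = 4.498×10^-21 J, so ΔE = (6² − 1²)E_1 = 1.574×10^-19 J.
λ = hc/ΔE = (6.626×10^-34·2.998×10^8)/1.574×10^-19 = 1.26×10^-6 m = 1.26×10^3 nm.

λ = 1.26×10^3 nm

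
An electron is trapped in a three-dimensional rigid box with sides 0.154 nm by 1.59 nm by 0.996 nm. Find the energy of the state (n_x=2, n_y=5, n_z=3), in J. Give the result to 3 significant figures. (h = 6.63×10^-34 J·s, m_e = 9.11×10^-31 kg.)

E = 1.13×10^-17 J

For a 3D rectangular well E = (h²/8m_e)·Σ n_i²/L_i² = (6.63×10^-34)²/(8·9.11×10^-31) · [2²/(0.154 nm)² + 5²/(1.59 nm)² + 3²/(0.996 nm)²].
Evaluating gives E = 1.13×10^-17 J.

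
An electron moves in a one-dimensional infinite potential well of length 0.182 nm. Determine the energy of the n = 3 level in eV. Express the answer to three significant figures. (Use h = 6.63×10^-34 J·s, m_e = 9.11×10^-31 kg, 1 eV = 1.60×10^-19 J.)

For an infinite well E_n = n²h²/(8m_eL²), so E_1 = h²/(8m_eL²) = (6.63×10^-34)²/(8·9.11×10^-31·(1.82×10^-10 m)²) = 1.821×10^-18 J.
Then E_3 = 3²·E_1 = 9·1.821×10^-18 J = 1.639×10^-17 J.
Converting, E_3 = 1.639×10^-17 J / (1.60×10^-19 J/eV) = 102 eV.

E_3 = 102 eV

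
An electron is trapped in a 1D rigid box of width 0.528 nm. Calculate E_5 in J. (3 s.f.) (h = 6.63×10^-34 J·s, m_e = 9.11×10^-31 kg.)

For an infinite well E_n = n²h²/(8m_eL²), so E_1 = h²/(8m_eL²) = (6.63×10^-34)²/(8·9.11×10^-31·(5.28×10^-10 m)²) = 2.163×10^-19 J.
Then E_5 = 5²·E_1 = 25·2.163×10^-19 J = 5.41×10^-18 J.

E_5 = 5.41×10^-18 J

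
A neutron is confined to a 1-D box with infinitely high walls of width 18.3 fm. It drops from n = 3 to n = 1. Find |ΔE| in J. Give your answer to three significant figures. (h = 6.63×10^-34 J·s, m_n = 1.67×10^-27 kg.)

|ΔE| = 7.86×10^-13 J

E_1 = h²/(8m_nL²) = 9.825×10^-14 J.
|ΔE| = |3² − 1²|·E_1 = 8·9.825×10^-14 J = 7.86×10^-13 J.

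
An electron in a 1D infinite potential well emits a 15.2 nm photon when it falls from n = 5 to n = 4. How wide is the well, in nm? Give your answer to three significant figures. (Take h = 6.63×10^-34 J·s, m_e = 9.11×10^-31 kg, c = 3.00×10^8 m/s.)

L = 0.204 nm

The photon carries ΔE = hc/λ = 6.63×10^-34·3.00×10^8/1.52×10^-8 m = 1.309×10^-17 J.
Since ΔE = (5² − 4²)E_1, E_1 = 1.454×10^-18 J, and L = h/√(8m_eE_1) = 2.04×10^-10 m = 0.204 nm.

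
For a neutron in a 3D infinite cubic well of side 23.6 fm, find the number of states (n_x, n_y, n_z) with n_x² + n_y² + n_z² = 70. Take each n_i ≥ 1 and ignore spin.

The level has n_x² + n_y² + n_z² = 70. The ordered positive-integer solutions are (3, 5, 6), (3, 6, 5), (5, 3, 6), (5, 6, 3), (6, 3, 5), (6, 5, 3).
That gives 6 states.

degeneracy = 6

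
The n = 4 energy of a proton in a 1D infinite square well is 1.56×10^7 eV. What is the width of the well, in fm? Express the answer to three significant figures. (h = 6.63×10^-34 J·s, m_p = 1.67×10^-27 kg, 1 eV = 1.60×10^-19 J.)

From E_n = n²h²/(8m_pL²), L = n·h/√(8m_pE_n).
E_4 = 1.56×10^7 eV = 2.496×10^-12 J, so L = 4·6.63×10^-34/√(8·1.67×10^-27·2.496×10^-12) = 1.45×10^-14 m = 14.5 fm.

L = 14.5 fm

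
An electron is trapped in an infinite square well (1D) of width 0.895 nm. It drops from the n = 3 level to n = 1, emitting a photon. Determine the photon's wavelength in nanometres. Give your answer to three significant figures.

λ = 330 nm

E_1 = h²/(8m_eL²) = 7.521×10^-20 J, so ΔE = (3² − 1²)E_1 = 6.017×10^-19 J.
λ = hc/ΔE = (6.626×10^-34·2.998×10^8)/6.017×10^-19 = 3.30×10^-7 m = 330 nm.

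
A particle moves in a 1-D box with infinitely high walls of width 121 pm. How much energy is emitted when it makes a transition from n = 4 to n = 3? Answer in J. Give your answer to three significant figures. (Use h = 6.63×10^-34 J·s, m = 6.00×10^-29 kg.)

E_1 = h²/(8mL²) = 6.255×10^-20 J.
|ΔE| = |4² − 3²|·E_1 = 7·6.255×10^-20 J = 4.38×10^-19 J.

|ΔE| = 4.38×10^-19 J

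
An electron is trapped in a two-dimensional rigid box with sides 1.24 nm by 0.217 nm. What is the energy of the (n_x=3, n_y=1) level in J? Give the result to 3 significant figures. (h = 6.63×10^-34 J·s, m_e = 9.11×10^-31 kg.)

For a 2D rectangular well E = (h²/8m_e)·Σ n_i²/L_i² = (6.63×10^-34)²/(8·9.11×10^-31) · [3²/(1.24 nm)² + 1²/(0.217 nm)²].
Evaluating gives E = 1.63×10^-18 J.

E = 1.63×10^-18 J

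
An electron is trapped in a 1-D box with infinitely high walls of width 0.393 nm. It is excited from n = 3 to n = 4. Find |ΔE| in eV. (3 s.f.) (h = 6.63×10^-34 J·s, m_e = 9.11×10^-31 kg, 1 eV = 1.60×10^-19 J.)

E_1 = h²/(8m_eL²) = 3.905×10^-19 J.
|ΔE| = |3² − 4²|·E_1 = 7·3.905×10^-19 J = 2.734×10^-18 J = 17.1 eV.

|ΔE| = 17.1 eV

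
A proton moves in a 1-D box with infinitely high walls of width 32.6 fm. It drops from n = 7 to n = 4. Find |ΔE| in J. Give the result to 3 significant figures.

|ΔE| = 1.02×10^-12 J

E_1 = h²/(8m_pL²) = 3.087×10^-14 J.
|ΔE| = |7² − 4²|·E_1 = 33·3.087×10^-14 J = 1.02×10^-12 J.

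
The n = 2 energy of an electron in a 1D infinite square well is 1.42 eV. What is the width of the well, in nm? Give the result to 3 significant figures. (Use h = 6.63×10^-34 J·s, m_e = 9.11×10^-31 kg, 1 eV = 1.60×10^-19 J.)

From E_n = n²h²/(8m_eL²), L = n·h/√(8m_eE_n).
E_2 = 1.42 eV = 2.272×10^-19 J, so L = 2·6.63×10^-34/√(8·9.11×10^-31·2.272×10^-19) = 1.03×10^-9 m = 1.03 nm.

L = 1.03 nm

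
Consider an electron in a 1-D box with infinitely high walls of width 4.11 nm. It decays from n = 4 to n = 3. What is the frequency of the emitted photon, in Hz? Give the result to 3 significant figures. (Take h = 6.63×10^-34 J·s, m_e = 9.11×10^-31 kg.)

E_1 = h²/(8m_eL²) = 3.571×10^-21 J and ΔE = (4² − 3²)E_1 = 2.500×10^-20 J.
f = ΔE/h = 2.500×10^-20/6.63×10^-34 = 3.77×10^13 Hz.

f = 3.77×10^13 Hz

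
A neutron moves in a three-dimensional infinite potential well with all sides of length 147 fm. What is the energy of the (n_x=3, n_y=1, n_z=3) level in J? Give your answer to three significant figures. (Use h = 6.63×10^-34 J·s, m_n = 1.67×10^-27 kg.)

For a 3D rectangular well E = (h²/8m_n)·Σ n_i²/L_i² = (6.63×10^-34)²/(8·1.67×10^-27) · [3²/(147 fm)² + 1²/(147 fm)² + 3²/(147 fm)²].
Evaluating gives E = 2.89×10^-14 J.

E = 2.89×10^-14 J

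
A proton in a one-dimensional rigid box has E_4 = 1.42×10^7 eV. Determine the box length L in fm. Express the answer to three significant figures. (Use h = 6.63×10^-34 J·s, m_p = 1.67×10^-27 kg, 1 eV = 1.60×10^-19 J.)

From E_n = n²h²/(8m_pL²), L = n·h/√(8m_pE_n).
E_4 = 1.42×10^7 eV = 2.272×10^-12 J, so L = 4·6.63×10^-34/√(8·1.67×10^-27·2.272×10^-12) = 1.52×10^-14 m = 15.2 fm.

L = 15.2 fm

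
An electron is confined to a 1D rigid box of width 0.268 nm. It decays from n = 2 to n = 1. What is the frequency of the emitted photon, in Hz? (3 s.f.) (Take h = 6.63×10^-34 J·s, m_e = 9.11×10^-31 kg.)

f = 3.80×10^15 Hz

E_1 = h²/(8m_eL²) = 8.397×10^-19 J and ΔE = (2² − 1²)E_1 = 2.519×10^-18 J.
f = ΔE/h = 2.519×10^-18/6.63×10^-34 = 3.80×10^15 Hz.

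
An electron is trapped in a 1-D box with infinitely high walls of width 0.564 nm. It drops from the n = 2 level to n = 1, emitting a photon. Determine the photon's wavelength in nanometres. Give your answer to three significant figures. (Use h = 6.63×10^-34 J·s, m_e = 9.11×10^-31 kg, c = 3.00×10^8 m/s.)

λ = 350 nm

E_1 = h²/(8m_eL²) = 1.896×10^-19 J, so ΔE = (2² − 1²)E_1 = 5.688×10^-19 J.
λ = hc/ΔE = (6.63×10^-34·3.00×10^8)/5.688×10^-19 = 3.50×10^-7 m = 350 nm.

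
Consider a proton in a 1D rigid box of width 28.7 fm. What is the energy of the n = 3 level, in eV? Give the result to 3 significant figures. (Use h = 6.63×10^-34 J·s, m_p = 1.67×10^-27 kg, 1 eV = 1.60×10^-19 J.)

For an infinite well E_n = n²h²/(8m_pL²), so E_1 = h²/(8m_pL²) = (6.63×10^-34)²/(8·1.67×10^-27·(2.87×10^-14 m)²) = 3.994×10^-14 J.
Then E_3 = 3²·E_1 = 9·3.994×10^-14 J = 3.595×10^-13 J.
Converting, E_3 = 3.595×10^-13 J / (1.60×10^-19 J/eV) = 2.25×10^6 eV.

E_3 = 2.25×10^6 eV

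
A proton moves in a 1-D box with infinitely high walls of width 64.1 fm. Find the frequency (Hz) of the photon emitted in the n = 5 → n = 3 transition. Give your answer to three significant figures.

E_1 = h²/(8m_pL²) = 7.984×10^-15 J and ΔE = (5² − 3²)E_1 = 1.277×10^-13 J.
f = ΔE/h = 1.277×10^-13/6.626×10^-34 = 1.93×10^20 Hz.

f = 1.93×10^20 Hz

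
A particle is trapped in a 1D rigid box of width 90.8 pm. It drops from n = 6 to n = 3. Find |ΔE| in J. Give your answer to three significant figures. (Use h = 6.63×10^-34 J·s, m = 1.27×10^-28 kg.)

|ΔE| = 1.42×10^-18 J

E_1 = h²/(8mL²) = 5.248×10^-20 J.
|ΔE| = |6² − 3²|·E_1 = 27·5.248×10^-20 J = 1.42×10^-18 J.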